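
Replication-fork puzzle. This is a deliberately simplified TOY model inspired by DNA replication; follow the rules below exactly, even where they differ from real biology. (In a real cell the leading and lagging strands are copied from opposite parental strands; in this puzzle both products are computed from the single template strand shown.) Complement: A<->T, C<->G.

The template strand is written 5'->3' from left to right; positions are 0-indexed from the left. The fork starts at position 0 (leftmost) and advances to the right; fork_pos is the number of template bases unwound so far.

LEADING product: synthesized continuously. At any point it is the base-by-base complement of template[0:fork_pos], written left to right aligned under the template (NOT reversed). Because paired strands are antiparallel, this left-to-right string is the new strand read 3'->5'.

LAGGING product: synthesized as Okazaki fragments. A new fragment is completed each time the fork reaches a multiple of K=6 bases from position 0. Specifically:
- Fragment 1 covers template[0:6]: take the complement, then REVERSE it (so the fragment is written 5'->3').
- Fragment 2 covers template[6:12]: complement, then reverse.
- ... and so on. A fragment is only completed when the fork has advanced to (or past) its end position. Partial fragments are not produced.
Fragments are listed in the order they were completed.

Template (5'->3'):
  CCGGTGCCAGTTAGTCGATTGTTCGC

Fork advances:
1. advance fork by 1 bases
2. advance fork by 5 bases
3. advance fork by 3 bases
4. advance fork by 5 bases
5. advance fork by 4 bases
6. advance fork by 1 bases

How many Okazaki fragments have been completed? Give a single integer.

Step 1: advance 1 -> fork_pos = 0 + 1 = 1. Next multiple of 6 is 6 (not reached); still 0 fragment(s).
Step 2: advance 5 -> fork_pos = 1 + 5 = 6. Reached multiple(s) of 6: 6 -> fragment 1 completed (1 total).
Step 3: advance 3 -> fork_pos = 6 + 3 = 9. Next multiple of 6 is 12 (not reached); still 1 fragment(s).
Step 4: advance 5 -> fork_pos = 9 + 5 = 14. Reached multiple(s) of 6: 12 -> fragment 2 completed (2 total).
Step 5: advance 4 -> fork_pos = 14 + 4 = 18. Reached multiple(s) of 6: 18 -> fragment 3 completed (3 total).
Step 6: advance 1 -> fork_pos = 18 + 1 = 19. Next multiple of 6 is 24 (not reached); still 3 fragment(s).
Check: final fork_pos = 19; the multiples of 6 that are <= 19 are 6..18 -> 19 // 6 = 3 completed fragment(s).

Answer: 3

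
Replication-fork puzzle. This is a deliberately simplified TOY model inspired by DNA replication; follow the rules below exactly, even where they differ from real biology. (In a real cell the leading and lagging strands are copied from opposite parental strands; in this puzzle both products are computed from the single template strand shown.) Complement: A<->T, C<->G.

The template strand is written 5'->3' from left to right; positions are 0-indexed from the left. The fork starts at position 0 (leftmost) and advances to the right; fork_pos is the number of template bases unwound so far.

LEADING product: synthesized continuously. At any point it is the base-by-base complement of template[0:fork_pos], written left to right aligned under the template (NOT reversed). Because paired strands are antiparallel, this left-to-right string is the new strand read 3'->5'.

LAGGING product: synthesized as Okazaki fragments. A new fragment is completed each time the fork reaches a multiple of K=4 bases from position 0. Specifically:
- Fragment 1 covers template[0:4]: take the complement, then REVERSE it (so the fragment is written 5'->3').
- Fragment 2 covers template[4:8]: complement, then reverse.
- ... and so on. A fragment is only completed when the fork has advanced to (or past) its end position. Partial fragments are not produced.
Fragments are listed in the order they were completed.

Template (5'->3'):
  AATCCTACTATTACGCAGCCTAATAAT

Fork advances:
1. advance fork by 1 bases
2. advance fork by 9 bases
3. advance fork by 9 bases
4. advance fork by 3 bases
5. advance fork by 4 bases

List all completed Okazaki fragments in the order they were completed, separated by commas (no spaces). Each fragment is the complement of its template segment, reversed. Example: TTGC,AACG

Answer: GATT,GTAG,AATA,GCGT,GGCT,ATTA

Derivation:
Step 1: advance 1 -> fork_pos = 0 + 1 = 1. Next multiple of 4 is 4 (not reached); still 0 fragment(s).
Step 2: advance 9 -> fork_pos = 1 + 9 = 10. Reached multiple(s) of 4: 4, 8 -> fragments 1-2 completed (2 total).
Step 3: advance 9 -> fork_pos = 10 + 9 = 19. Reached multiple(s) of 4: 12, 16 -> fragments 3-4 completed (4 total).
Step 4: advance 3 -> fork_pos = 19 + 3 = 22. Reached multiple(s) of 4: 20 -> fragment 5 completed (5 total).
Step 5: advance 4 -> fork_pos = 22 + 4 = 26. Reached multiple(s) of 4: 24 -> fragment 6 completed (6 total).
Final fork_pos = 26, so 6 fragment(s) are complete. Build each: template segment -> complement -> reverse.
Fragment 1: template[0:4] = AATC -> complement TTAG -> reversed GATT
Fragment 2: template[4:8] = CTAC -> complement GATG -> reversed GTAG
Fragment 3: template[8:12] = TATT -> complement ATAA -> reversed AATA
Fragment 4: template[12:16] = ACGC -> complement TGCG -> reversed GCGT
Fragment 5: template[16:20] = AGCC -> complement TCGG -> reversed GGCT
Fragment 6: template[20:24] = TAAT -> complement ATTA -> reversed ATTA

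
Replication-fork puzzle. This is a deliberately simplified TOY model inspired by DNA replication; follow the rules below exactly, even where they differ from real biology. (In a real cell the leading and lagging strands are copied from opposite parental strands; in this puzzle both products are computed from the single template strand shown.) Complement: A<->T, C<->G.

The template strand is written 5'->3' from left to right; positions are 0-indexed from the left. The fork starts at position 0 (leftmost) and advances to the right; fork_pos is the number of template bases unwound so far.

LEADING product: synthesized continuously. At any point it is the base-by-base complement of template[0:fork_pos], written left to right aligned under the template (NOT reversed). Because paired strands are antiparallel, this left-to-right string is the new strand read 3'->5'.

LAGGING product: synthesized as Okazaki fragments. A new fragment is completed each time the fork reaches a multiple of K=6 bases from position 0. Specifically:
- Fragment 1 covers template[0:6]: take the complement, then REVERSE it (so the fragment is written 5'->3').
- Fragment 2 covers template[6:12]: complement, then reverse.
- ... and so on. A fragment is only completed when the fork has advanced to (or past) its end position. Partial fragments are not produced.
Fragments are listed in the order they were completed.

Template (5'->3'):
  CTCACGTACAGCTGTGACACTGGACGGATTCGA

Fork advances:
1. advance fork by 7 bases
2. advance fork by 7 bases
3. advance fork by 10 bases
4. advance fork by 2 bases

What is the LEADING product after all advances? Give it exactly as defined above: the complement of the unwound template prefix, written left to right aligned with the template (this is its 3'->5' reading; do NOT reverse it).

Step 1: advance 7 -> fork_pos = 0 + 7 = 7.
Step 2: advance 7 -> fork_pos = 7 + 7 = 14.
Step 3: advance 10 -> fork_pos = 14 + 10 = 24.
Step 4: advance 2 -> fork_pos = 24 + 2 = 26.
Unwound prefix: template[0:26] = CTCACGTACAGCTGTGACACTGGACG
Complement it base by base (A<->T, C<->G), keeping left-to-right order:
  [0:5] CTCAC -> GAGTG
  [5:10] GTACA -> CATGT
  [10:15] GCTGT -> CGACA
  [15:20] GACAC -> CTGTG
  [20:25] TGGAC -> ACCTG
  [25:26] G -> C
Concatenate: GAGTGCATGTCGACACTGTGACCTGC (length 26; written aligned with the template, i.e. 3'->5').

Answer: GAGTGCATGTCGACACTGTGACCTGC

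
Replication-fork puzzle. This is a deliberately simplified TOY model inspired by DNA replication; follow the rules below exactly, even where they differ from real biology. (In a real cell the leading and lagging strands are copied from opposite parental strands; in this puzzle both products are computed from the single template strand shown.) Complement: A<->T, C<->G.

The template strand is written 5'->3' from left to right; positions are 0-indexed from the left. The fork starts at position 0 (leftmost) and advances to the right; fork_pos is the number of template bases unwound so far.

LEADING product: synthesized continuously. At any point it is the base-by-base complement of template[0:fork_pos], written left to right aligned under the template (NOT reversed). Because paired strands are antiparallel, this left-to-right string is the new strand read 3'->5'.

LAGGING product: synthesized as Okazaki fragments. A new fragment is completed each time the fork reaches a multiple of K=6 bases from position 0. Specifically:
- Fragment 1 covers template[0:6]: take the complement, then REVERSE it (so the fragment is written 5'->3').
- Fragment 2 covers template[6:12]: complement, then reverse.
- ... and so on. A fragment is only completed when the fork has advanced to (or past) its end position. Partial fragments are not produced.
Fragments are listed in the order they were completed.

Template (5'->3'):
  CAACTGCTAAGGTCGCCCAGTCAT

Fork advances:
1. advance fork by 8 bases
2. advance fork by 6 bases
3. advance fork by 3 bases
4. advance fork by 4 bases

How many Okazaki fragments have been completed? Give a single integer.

Step 1: advance 8 -> fork_pos = 0 + 8 = 8. Reached multiple(s) of 6: 6 -> fragment 1 completed (1 total).
Step 2: advance 6 -> fork_pos = 8 + 6 = 14. Reached multiple(s) of 6: 12 -> fragment 2 completed (2 total).
Step 3: advance 3 -> fork_pos = 14 + 3 = 17. Next multiple of 6 is 18 (not reached); still 2 fragment(s).
Step 4: advance 4 -> fork_pos = 17 + 4 = 21. Reached multiple(s) of 6: 18 -> fragment 3 completed (3 total).
Check: final fork_pos = 21; the multiples of 6 that are <= 21 are 6..18 -> 21 // 6 = 3 completed fragment(s).

Answer: 3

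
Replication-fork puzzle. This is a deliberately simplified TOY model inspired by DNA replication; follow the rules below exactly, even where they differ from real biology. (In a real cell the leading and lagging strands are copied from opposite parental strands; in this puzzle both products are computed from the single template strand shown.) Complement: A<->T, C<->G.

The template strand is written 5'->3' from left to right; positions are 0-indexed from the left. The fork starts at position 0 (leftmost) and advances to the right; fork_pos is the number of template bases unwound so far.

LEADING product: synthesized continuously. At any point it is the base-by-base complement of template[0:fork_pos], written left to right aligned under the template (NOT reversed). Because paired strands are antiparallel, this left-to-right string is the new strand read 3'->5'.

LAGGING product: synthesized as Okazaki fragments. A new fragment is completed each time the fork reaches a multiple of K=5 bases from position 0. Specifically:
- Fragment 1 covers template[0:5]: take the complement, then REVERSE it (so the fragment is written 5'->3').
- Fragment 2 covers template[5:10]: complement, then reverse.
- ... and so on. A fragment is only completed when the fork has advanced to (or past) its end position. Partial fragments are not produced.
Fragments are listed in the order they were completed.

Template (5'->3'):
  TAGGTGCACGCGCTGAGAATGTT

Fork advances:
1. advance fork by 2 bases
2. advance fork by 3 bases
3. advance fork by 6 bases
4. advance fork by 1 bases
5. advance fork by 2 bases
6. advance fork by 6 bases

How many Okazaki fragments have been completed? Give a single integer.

Step 1: advance 2 -> fork_pos = 0 + 2 = 2. Next multiple of 5 is 5 (not reached); still 0 fragment(s).
Step 2: advance 3 -> fork_pos = 2 + 3 = 5. Reached multiple(s) of 5: 5 -> fragment 1 completed (1 total).
Step 3: advance 6 -> fork_pos = 5 + 6 = 11. Reached multiple(s) of 5: 10 -> fragment 2 completed (2 total).
Step 4: advance 1 -> fork_pos = 11 + 1 = 12. Next multiple of 5 is 15 (not reached); still 2 fragment(s).
Step 5: advance 2 -> fork_pos = 12 + 2 = 14. Next multiple of 5 is 15 (not reached); still 2 fragment(s).
Step 6: advance 6 -> fork_pos = 14 + 6 = 20. Reached multiple(s) of 5: 15, 20 -> fragments 3-4 completed (4 total).
Check: final fork_pos = 20; the multiples of 5 that are <= 20 are 5..20 -> 20 // 5 = 4 completed fragment(s).

Answer: 4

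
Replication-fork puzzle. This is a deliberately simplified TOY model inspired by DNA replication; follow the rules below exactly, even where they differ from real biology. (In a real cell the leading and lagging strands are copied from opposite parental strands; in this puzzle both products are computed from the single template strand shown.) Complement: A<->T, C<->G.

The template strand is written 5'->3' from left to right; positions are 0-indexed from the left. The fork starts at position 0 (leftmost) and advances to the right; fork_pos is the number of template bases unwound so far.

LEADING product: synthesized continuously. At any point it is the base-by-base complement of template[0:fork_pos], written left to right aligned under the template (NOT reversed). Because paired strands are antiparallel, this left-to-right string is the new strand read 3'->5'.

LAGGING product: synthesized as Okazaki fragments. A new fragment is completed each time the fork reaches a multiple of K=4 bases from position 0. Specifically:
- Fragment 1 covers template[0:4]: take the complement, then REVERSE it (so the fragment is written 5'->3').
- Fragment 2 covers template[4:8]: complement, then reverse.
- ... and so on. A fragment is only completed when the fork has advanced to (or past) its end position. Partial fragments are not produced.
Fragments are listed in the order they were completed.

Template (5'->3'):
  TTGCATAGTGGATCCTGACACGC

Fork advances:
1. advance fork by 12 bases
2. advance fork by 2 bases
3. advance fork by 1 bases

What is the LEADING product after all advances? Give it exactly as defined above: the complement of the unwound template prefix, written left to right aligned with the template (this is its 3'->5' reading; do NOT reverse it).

Step 1: advance 12 -> fork_pos = 0 + 12 = 12.
Step 2: advance 2 -> fork_pos = 12 + 2 = 14.
Step 3: advance 1 -> fork_pos = 14 + 1 = 15.
Unwound prefix: template[0:15] = TTGCATAGTGGATCC
Complement it base by base (A<->T, C<->G), keeping left-to-right order:
  [0:5] TTGCA -> AACGT
  [5:10] TAGTG -> ATCAC
  [10:15] GATCC -> CTAGG
Concatenate: AACGTATCACCTAGG (length 15; written aligned with the template, i.e. 3'->5').

Answer: AACGTATCACCTAGG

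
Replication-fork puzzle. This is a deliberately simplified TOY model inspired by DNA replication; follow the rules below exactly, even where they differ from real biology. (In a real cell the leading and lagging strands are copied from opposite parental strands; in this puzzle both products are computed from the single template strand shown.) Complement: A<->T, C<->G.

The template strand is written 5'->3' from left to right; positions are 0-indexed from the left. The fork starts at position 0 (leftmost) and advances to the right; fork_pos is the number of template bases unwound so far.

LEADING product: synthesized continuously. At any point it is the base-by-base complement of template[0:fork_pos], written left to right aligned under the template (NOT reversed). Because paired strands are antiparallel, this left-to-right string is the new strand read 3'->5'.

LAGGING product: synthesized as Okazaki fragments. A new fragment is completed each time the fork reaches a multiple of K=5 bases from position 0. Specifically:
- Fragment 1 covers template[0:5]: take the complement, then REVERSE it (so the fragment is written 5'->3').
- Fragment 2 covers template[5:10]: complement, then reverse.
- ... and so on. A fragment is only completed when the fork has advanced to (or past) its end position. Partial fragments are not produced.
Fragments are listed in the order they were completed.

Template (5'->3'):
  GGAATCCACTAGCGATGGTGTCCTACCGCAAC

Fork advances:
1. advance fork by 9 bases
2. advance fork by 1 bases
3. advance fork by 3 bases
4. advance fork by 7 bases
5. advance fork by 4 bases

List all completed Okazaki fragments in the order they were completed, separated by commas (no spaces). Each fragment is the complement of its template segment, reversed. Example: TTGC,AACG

Step 1: advance 9 -> fork_pos = 0 + 9 = 9. Reached multiple(s) of 5: 5 -> fragment 1 completed (1 total).
Step 2: advance 1 -> fork_pos = 9 + 1 = 10. Reached multiple(s) of 5: 10 -> fragment 2 completed (2 total).
Step 3: advance 3 -> fork_pos = 10 + 3 = 13. Next multiple of 5 is 15 (not reached); still 2 fragment(s).
Step 4: advance 7 -> fork_pos = 13 + 7 = 20. Reached multiple(s) of 5: 15, 20 -> fragments 3-4 completed (4 total).
Step 5: advance 4 -> fork_pos = 20 + 4 = 24. Next multiple of 5 is 25 (not reached); still 4 fragment(s).
Final fork_pos = 24, so 4 fragment(s) are complete. Build each: template segment -> complement -> reverse.
Fragment 1: template[0:5] = GGAAT -> complement CCTTA -> reversed ATTCC
Fragment 2: template[5:10] = CCACT -> complement GGTGA -> reversed AGTGG
Fragment 3: template[10:15] = AGCGA -> complement TCGCT -> reversed TCGCT
Fragment 4: template[15:20] = TGGTG -> complement ACCAC -> reversed CACCA

Answer: ATTCC,AGTGG,TCGCT,CACCA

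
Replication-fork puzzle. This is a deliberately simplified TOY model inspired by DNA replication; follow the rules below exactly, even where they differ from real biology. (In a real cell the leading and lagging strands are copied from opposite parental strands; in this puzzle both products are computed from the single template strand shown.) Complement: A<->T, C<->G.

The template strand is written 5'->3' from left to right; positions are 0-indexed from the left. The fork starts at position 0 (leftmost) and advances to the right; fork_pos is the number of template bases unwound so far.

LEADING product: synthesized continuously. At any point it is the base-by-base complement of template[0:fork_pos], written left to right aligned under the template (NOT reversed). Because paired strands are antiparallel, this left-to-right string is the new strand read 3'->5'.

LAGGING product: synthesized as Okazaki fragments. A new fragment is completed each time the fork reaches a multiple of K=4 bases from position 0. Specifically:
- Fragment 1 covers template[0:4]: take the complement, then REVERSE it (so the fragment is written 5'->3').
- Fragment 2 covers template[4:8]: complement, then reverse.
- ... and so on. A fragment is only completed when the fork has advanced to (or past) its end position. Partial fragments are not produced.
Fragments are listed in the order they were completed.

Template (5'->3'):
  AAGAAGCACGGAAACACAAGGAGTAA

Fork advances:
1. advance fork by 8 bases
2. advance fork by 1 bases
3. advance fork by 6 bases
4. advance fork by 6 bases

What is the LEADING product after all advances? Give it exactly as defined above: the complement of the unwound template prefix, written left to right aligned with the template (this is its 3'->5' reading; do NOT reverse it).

Answer: TTCTTCGTGCCTTTGTGTTCC

Derivation:
Step 1: advance 8 -> fork_pos = 0 + 8 = 8.
Step 2: advance 1 -> fork_pos = 8 + 1 = 9.
Step 3: advance 6 -> fork_pos = 9 + 6 = 15.
Step 4: advance 6 -> fork_pos = 15 + 6 = 21.
Unwound prefix: template[0:21] = AAGAAGCACGGAAACACAAGG
Complement it base by base (A<->T, C<->G), keeping left-to-right order:
  [0:5] AAGAA -> TTCTT
  [5:10] GCACG -> CGTGC
  [10:15] GAAAC -> CTTTG
  [15:20] ACAAG -> TGTTC
  [20:21] G -> C
Concatenate: TTCTTCGTGCCTTTGTGTTCC (length 21; written aligned with the template, i.e. 3'->5').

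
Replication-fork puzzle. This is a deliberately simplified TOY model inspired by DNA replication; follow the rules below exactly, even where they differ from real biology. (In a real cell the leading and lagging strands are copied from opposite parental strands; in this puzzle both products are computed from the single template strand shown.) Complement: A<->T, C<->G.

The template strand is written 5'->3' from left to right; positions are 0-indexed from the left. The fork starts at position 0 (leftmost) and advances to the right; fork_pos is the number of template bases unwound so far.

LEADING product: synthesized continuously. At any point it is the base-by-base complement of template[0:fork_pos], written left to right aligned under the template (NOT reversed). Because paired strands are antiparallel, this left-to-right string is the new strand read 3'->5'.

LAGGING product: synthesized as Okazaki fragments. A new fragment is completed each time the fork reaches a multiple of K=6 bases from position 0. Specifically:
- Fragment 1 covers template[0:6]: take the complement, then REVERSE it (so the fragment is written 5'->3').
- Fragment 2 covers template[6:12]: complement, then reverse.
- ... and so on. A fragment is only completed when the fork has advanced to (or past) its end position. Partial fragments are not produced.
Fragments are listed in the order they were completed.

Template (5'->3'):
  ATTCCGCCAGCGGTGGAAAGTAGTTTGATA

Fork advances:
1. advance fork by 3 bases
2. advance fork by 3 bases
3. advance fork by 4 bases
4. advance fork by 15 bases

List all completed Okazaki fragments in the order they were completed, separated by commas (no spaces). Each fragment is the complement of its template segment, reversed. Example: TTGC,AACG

Step 1: advance 3 -> fork_pos = 0 + 3 = 3. Next multiple of 6 is 6 (not reached); still 0 fragment(s).
Step 2: advance 3 -> fork_pos = 3 + 3 = 6. Reached multiple(s) of 6: 6 -> fragment 1 completed (1 total).
Step 3: advance 4 -> fork_pos = 6 + 4 = 10. Next multiple of 6 is 12 (not reached); still 1 fragment(s).
Step 4: advance 15 -> fork_pos = 10 + 15 = 25. Reached multiple(s) of 6: 12, 18, 24 -> fragments 2-4 completed (4 total).
Final fork_pos = 25, so 4 fragment(s) are complete. Build each: template segment -> complement -> reverse.
Fragment 1: template[0:6] = ATTCCG -> complement TAAGGC -> reversed CGGAAT
Fragment 2: template[6:12] = CCAGCG -> complement GGTCGC -> reversed CGCTGG
Fragment 3: template[12:18] = GTGGAA -> complement CACCTT -> reversed TTCCAC
Fragment 4: template[18:24] = AGTAGT -> complement TCATCA -> reversed ACTACT

Answer: CGGAAT,CGCTGG,TTCCAC,ACTACT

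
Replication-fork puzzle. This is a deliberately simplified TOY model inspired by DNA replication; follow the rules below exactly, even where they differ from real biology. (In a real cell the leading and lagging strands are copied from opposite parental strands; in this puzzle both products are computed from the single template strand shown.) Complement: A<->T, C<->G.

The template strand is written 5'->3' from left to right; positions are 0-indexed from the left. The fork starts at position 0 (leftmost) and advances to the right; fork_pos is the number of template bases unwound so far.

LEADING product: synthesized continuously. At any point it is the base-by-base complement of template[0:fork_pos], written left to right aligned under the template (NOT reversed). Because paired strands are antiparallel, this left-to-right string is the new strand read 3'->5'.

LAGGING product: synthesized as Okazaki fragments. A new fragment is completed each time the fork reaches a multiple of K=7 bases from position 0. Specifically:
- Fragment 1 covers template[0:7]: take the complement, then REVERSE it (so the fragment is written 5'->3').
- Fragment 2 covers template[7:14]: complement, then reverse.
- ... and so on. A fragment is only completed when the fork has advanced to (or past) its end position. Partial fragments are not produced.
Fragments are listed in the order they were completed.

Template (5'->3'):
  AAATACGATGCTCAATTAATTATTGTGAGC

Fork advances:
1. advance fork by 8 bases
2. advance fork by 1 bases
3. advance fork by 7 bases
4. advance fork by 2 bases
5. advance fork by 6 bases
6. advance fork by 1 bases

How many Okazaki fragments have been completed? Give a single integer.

Answer: 3

Derivation:
Step 1: advance 8 -> fork_pos = 0 + 8 = 8. Reached multiple(s) of 7: 7 -> fragment 1 completed (1 total).
Step 2: advance 1 -> fork_pos = 8 + 1 = 9. Next multiple of 7 is 14 (not reached); still 1 fragment(s).
Step 3: advance 7 -> fork_pos = 9 + 7 = 16. Reached multiple(s) of 7: 14 -> fragment 2 completed (2 total).
Step 4: advance 2 -> fork_pos = 16 + 2 = 18. Next multiple of 7 is 21 (not reached); still 2 fragment(s).
Step 5: advance 6 -> fork_pos = 18 + 6 = 24. Reached multiple(s) of 7: 21 -> fragment 3 completed (3 total).
Step 6: advance 1 -> fork_pos = 24 + 1 = 25. Next multiple of 7 is 28 (not reached); still 3 fragment(s).
Check: final fork_pos = 25; the multiples of 7 that are <= 25 are 7..21 -> 25 // 7 = 3 completed fragment(s).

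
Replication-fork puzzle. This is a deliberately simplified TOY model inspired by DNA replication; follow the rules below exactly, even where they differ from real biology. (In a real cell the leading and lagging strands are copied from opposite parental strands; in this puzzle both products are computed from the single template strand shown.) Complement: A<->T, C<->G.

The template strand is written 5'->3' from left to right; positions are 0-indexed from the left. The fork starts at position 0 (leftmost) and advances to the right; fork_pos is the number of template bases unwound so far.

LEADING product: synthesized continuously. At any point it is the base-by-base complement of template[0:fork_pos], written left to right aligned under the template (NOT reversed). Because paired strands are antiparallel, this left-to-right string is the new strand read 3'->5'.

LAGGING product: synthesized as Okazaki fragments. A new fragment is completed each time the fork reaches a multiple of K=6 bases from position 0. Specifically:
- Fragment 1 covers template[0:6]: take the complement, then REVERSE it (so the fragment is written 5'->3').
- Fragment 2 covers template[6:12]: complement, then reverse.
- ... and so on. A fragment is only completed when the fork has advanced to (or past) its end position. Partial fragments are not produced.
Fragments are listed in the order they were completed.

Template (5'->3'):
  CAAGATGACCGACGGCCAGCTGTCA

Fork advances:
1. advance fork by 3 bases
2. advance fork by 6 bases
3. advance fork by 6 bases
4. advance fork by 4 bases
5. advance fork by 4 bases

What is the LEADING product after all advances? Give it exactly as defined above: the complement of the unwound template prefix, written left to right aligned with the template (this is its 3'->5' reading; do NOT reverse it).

Step 1: advance 3 -> fork_pos = 0 + 3 = 3.
Step 2: advance 6 -> fork_pos = 3 + 6 = 9.
Step 3: advance 6 -> fork_pos = 9 + 6 = 15.
Step 4: advance 4 -> fork_pos = 15 + 4 = 19.
Step 5: advance 4 -> fork_pos = 19 + 4 = 23.
Unwound prefix: template[0:23] = CAAGATGACCGACGGCCAGCTGT
Complement it base by base (A<->T, C<->G), keeping left-to-right order:
  [0:5] CAAGA -> GTTCT
  [5:10] TGACC -> ACTGG
  [10:15] GACGG -> CTGCC
  [15:20] CCAGC -> GGTCG
  [20:23] TGT -> ACA
Concatenate: GTTCTACTGGCTGCCGGTCGACA (length 23; written aligned with the template, i.e. 3'->5').

Answer: GTTCTACTGGCTGCCGGTCGACA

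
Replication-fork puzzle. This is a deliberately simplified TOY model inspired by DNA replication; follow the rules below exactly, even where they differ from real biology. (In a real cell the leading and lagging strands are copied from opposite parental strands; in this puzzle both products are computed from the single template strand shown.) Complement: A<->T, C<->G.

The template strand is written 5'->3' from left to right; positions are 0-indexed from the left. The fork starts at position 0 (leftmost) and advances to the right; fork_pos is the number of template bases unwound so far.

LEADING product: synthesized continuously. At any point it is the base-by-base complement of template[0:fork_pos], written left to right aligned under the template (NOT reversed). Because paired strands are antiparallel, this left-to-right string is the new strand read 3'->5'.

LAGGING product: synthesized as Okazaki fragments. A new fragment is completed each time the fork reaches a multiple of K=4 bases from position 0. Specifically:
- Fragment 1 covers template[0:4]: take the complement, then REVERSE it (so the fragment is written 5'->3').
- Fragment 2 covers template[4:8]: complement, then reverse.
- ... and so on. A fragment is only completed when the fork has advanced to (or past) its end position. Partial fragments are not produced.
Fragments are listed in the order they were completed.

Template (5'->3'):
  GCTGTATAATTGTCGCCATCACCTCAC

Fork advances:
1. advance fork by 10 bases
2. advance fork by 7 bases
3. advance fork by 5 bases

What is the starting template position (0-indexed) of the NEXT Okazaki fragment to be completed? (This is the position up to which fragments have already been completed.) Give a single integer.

Answer: 20

Derivation:
Step 1: advance 10 -> fork_pos = 0 + 10 = 10. Reached multiple(s) of 4: 4, 8 -> fragments 1-2 completed (2 total).
Step 2: advance 7 -> fork_pos = 10 + 7 = 17. Reached multiple(s) of 4: 12, 16 -> fragments 3-4 completed (4 total).
Step 3: advance 5 -> fork_pos = 17 + 5 = 22. Reached multiple(s) of 4: 20 -> fragment 5 completed (5 total).
5 fragment(s) completed, covering template[0:20] (5 x 4 = 20). The next fragment, fragment 6, covers template[20:24], so it starts at position 20.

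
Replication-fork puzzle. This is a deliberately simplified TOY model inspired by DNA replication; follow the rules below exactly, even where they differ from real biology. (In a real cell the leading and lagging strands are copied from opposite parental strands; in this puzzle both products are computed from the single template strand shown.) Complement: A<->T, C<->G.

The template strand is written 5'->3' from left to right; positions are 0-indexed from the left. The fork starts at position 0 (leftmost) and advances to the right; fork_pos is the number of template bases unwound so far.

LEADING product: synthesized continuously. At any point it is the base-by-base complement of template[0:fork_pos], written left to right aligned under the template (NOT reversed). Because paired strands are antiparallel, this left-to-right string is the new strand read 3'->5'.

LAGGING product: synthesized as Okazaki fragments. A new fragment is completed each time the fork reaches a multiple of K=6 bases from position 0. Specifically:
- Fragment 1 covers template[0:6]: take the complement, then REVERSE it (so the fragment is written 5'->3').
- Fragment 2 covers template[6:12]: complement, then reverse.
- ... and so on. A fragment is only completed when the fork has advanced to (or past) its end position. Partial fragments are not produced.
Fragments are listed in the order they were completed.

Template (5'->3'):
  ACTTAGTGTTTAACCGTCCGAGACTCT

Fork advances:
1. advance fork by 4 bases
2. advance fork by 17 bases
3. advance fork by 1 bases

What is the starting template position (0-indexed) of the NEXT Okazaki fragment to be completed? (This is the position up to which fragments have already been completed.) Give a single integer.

Answer: 18

Derivation:
Step 1: advance 4 -> fork_pos = 0 + 4 = 4. Next multiple of 6 is 6 (not reached); still 0 fragment(s).
Step 2: advance 17 -> fork_pos = 4 + 17 = 21. Reached multiple(s) of 6: 6, 12, 18 -> fragments 1-3 completed (3 total).
Step 3: advance 1 -> fork_pos = 21 + 1 = 22. Next multiple of 6 is 24 (not reached); still 3 fragment(s).
3 fragment(s) completed, covering template[0:18] (3 x 6 = 18). The next fragment, fragment 4, covers template[18:24], so it starts at position 18.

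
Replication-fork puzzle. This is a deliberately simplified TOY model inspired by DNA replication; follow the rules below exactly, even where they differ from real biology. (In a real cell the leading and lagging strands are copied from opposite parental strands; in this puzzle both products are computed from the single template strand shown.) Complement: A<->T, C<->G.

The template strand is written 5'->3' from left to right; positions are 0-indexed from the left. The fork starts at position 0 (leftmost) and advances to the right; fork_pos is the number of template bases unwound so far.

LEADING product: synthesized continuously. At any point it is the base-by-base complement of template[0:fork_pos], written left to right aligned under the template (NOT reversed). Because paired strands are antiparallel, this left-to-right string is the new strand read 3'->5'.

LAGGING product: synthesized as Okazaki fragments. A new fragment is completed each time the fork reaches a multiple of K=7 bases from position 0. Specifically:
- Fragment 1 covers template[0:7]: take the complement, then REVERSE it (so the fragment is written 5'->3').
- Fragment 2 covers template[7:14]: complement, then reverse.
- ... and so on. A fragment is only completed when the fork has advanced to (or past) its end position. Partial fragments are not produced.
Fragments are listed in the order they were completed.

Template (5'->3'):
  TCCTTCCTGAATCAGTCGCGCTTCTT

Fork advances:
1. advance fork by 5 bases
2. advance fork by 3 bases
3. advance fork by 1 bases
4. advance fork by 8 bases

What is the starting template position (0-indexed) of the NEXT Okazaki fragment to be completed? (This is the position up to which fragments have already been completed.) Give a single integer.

Step 1: advance 5 -> fork_pos = 0 + 5 = 5. Next multiple of 7 is 7 (not reached); still 0 fragment(s).
Step 2: advance 3 -> fork_pos = 5 + 3 = 8. Reached multiple(s) of 7: 7 -> fragment 1 completed (1 total).
Step 3: advance 1 -> fork_pos = 8 + 1 = 9. Next multiple of 7 is 14 (not reached); still 1 fragment(s).
Step 4: advance 8 -> fork_pos = 9 + 8 = 17. Reached multiple(s) of 7: 14 -> fragment 2 completed (2 total).
2 fragment(s) completed, covering template[0:14] (2 x 7 = 14). The next fragment, fragment 3, covers template[14:21], so it starts at position 14.

Answer: 14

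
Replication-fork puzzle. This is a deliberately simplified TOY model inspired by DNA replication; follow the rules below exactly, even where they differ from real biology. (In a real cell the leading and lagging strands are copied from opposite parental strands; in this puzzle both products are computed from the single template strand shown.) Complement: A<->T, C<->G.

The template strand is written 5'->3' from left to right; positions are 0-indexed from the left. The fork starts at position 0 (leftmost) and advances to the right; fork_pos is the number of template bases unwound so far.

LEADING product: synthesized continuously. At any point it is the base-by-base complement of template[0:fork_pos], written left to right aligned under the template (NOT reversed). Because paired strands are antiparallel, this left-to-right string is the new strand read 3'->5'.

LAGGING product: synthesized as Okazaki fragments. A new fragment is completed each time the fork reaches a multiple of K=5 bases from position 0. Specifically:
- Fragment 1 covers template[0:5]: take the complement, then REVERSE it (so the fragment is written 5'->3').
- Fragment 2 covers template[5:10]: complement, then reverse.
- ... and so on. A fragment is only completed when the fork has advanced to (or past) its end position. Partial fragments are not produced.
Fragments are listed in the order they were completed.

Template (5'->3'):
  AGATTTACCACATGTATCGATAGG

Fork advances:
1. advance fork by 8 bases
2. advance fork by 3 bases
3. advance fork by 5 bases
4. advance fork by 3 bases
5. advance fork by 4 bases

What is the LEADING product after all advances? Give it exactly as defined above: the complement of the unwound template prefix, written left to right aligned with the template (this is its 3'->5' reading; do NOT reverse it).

Step 1: advance 8 -> fork_pos = 0 + 8 = 8.
Step 2: advance 3 -> fork_pos = 8 + 3 = 11.
Step 3: advance 5 -> fork_pos = 11 + 5 = 16.
Step 4: advance 3 -> fork_pos = 16 + 3 = 19.
Step 5: advance 4 -> fork_pos = 19 + 4 = 23.
Unwound prefix: template[0:23] = AGATTTACCACATGTATCGATAG
Complement it base by base (A<->T, C<->G), keeping left-to-right order:
  [0:5] AGATT -> TCTAA
  [5:10] TACCA -> ATGGT
  [10:15] CATGT -> GTACA
  [15:20] ATCGA -> TAGCT
  [20:23] TAG -> ATC
Concatenate: TCTAAATGGTGTACATAGCTATC (length 23; written aligned with the template, i.e. 3'->5').

Answer: TCTAAATGGTGTACATAGCTATC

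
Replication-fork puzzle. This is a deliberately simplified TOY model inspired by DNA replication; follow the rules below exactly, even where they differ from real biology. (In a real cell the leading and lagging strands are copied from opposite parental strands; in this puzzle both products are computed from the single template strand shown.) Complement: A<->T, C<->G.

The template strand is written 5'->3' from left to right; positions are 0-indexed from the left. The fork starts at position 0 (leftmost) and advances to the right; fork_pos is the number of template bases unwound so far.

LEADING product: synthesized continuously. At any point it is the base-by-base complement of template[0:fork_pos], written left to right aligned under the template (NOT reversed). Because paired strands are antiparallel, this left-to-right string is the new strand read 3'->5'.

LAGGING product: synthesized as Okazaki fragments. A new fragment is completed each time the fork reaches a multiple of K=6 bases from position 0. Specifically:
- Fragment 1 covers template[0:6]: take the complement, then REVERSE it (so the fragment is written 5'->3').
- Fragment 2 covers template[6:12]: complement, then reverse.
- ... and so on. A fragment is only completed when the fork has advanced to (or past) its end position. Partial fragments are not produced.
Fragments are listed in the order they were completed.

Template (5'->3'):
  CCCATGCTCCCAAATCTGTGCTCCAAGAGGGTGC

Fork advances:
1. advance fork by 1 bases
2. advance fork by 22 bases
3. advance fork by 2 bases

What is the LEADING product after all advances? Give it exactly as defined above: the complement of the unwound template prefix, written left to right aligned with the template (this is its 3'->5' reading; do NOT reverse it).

Step 1: advance 1 -> fork_pos = 0 + 1 = 1.
Step 2: advance 22 -> fork_pos = 1 + 22 = 23.
Step 3: advance 2 -> fork_pos = 23 + 2 = 25.
Unwound prefix: template[0:25] = CCCATGCTCCCAAATCTGTGCTCCA
Complement it base by base (A<->T, C<->G), keeping left-to-right order:
  [0:5] CCCAT -> GGGTA
  [5:10] GCTCC -> CGAGG
  [10:15] CAAAT -> GTTTA
  [15:20] CTGTG -> GACAC
  [20:25] CTCCA -> GAGGT
Concatenate: GGGTACGAGGGTTTAGACACGAGGT (length 25; written aligned with the template, i.e. 3'->5').

Answer: GGGTACGAGGGTTTAGACACGAGGT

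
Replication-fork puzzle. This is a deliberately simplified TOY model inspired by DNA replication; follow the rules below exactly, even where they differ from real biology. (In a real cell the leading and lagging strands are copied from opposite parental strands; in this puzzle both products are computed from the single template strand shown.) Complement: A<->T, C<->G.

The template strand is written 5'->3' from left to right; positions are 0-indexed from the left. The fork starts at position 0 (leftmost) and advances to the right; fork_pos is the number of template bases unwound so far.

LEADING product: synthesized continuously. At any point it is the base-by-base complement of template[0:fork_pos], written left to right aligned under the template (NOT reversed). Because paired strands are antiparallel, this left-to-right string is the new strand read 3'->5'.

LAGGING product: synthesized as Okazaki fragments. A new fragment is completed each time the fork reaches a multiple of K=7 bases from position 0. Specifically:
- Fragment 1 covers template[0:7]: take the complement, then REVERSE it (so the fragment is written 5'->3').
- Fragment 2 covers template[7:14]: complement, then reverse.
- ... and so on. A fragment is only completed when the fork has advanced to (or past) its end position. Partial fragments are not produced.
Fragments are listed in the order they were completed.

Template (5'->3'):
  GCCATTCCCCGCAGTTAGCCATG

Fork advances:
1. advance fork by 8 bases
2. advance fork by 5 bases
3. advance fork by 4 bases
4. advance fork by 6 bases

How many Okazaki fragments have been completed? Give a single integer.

Answer: 3

Derivation:
Step 1: advance 8 -> fork_pos = 0 + 8 = 8. Reached multiple(s) of 7: 7 -> fragment 1 completed (1 total).
Step 2: advance 5 -> fork_pos = 8 + 5 = 13. Next multiple of 7 is 14 (not reached); still 1 fragment(s).
Step 3: advance 4 -> fork_pos = 13 + 4 = 17. Reached multiple(s) of 7: 14 -> fragment 2 completed (2 total).
Step 4: advance 6 -> fork_pos = 17 + 6 = 23. Reached multiple(s) of 7: 21 -> fragment 3 completed (3 total).
Check: final fork_pos = 23; the multiples of 7 that are <= 23 are 7..21 -> 23 // 7 = 3 completed fragment(s).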